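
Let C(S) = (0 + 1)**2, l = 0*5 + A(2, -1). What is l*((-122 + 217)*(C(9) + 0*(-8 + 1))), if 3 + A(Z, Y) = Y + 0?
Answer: -380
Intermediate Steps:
A(Z, Y) = -3 + Y (A(Z, Y) = -3 + (Y + 0) = -3 + Y)
l = -4 (l = 0*5 + (-3 - 1) = 0 - 4 = -4)
C(S) = 1 (C(S) = 1**2 = 1)
l*((-122 + 217)*(C(9) + 0*(-8 + 1))) = -4*(-122 + 217)*(1 + 0*(-8 + 1)) = -380*(1 + 0*(-7)) = -380*(1 + 0) = -380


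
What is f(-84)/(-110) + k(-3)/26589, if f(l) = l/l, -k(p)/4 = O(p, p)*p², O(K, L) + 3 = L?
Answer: -943/974930 ≈ -0.00096725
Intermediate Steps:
O(K, L) = -3 + L
k(p) = -4*p²*(-3 + p) (k(p) = -4*(-3 + p)*p² = -4*p²*(-3 + p))
f(l) = 1
f(-84)/(-110) + k(-3)/26589 = 1/(-110) + (4*(-3)²*(3 - 1*(-3)))/26589 = 1*(-1/110) + (4*9*(3 + 3))*(1/26589) = -1/110 + (4*9*6)*(1/26589) = -1/110 + 216*(1/26589) = -1/110 + 72/8863 = -943/974930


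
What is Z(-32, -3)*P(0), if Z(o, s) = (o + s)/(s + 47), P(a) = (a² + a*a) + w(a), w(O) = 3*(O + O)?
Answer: 0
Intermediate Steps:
w(O) = 6*O (w(O) = 3*(2*O) = 6*O)
P(a) = 2*a² + 6*a (P(a) = (a² + a*a) + 6*a = (a² + a²) + 6*a = 2*a² + 6*a)
Z(o, s) = (o + s)/(47 + s)
Z(-32, -3)*P(0) = ((-32 - 3)/(47 - 3))*(2*0*(3 + 0)) = (-35/44)*(2*0*3) = ((1/44)*(-35))*0 = -35/44*0 = 0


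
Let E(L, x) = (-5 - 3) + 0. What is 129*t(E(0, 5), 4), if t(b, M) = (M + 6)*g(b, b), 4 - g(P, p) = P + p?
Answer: 25800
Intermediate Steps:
g(P, p) = 4 - P - p (g(P, p) = 4 - (P + p) = 4 + (-P - p) = 4 - P - p)
E(L, x) = -8 (E(L, x) = -8 + 0 = -8)
t(b, M) = (4 - 2*b)*(6 + M) (t(b, M) = (M + 6)*(4 - b - b) = (6 + M)*(4 - 2*b) = (4 - 2*b)*(6 + M))
129*t(E(0, 5), 4) = 129*(-2*(-2 - 8)*(6 + 4)) = 129*(-2*(-10)*10) = 129*200 = 25800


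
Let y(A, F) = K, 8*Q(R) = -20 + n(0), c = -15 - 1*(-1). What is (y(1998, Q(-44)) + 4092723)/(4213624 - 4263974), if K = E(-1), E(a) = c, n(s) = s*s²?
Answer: -4092709/50350 ≈ -81.285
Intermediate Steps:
n(s) = s³
c = -14 (c = -15 + 1 = -14)
E(a) = -14
K = -14
Q(R) = -5/2 (Q(R) = (-20 + 0³)/8 = (-20 + 0)/8 = (⅛)*(-20) = -5/2)
y(A, F) = -14
(y(1998, Q(-44)) + 4092723)/(4213624 - 4263974) = (-14 + 4092723)/(4213624 - 4263974) = 4092709/(-50350) = 4092709*(-1/50350) = -4092709/50350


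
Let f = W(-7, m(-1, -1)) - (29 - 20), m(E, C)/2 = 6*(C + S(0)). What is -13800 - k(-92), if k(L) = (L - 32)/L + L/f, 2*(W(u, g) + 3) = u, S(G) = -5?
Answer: -9844593/713 ≈ -13807.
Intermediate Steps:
m(E, C) = -60 + 12*C (m(E, C) = 2*(6*(C - 5)) = 2*(6*(-5 + C)) = 2*(-30 + 6*C) = -60 + 12*C)
W(u, g) = -3 + u/2
f = -31/2 (f = (-3 + (1/2)*(-7)) - (29 - 20) = (-3 - 7/2) - 1*9 = -13/2 - 9 = -31/2 ≈ -15.500)
k(L) = -2*L/31 + (-32 + L)/L (k(L) = (L - 32)/L + L/(-31/2) = (-32 + L)/L + L*(-2/31) = (-32 + L)/L - 2*L/31 = -2*L/31 + (-32 + L)/L)
-13800 - k(-92) = -13800 - (1 - 32/(-92) - 2/31*(-92)) = -13800 - (1 - 32*(-1/92) + 184/31) = -13800 - (1 + 8/23 + 184/31) = -13800 - 1*5193/713 = -13800 - 5193/713 = -9844593/713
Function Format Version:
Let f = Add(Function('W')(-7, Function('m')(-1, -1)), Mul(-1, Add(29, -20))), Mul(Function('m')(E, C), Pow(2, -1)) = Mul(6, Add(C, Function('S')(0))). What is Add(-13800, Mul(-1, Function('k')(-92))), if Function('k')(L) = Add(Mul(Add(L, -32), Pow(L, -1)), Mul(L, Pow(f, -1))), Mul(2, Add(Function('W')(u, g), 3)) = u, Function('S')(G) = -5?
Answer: Rational(-9844593, 713) ≈ -13807.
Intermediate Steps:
Function('m')(E, C) = Add(-60, Mul(12, C)) (Function('m')(E, C) = Mul(2, Mul(6, Add(C, -5))) = Mul(2, Mul(6, Add(-5, C))) = Mul(2, Add(-30, Mul(6, C))) = Add(-60, Mul(12, C)))
Function('W')(u, g) = Add(-3, Mul(Rational(1, 2), u))
f = Rational(-31, 2) (f = Add(Add(-3, Mul(Rational(1, 2), -7)), Mul(-1, Add(29, -20))) = Add(Add(-3, Rational(-7, 2)), Mul(-1, 9)) = Add(Rational(-13, 2), -9) = Rational(-31, 2) ≈ -15.500)
Function('k')(L) = Add(Mul(Rational(-2, 31), L), Mul(Pow(L, -1), Add(-32, L))) (Function('k')(L) = Add(Mul(Add(L, -32), Pow(L, -1)), Mul(L, Pow(Rational(-31, 2), -1))) = Add(Mul(Add(-32, L), Pow(L, -1)), Mul(L, Rational(-2, 31))) = Add(Mul(Pow(L, -1), Add(-32, L)), Mul(Rational(-2, 31), L)) = Add(Mul(Rational(-2, 31), L), Mul(Pow(L, -1), Add(-32, L))))
Add(-13800, Mul(-1, Function('k')(-92))) = Add(-13800, Mul(-1, Add(1, Mul(-32, Pow(-92, -1)), Mul(Rational(-2, 31), -92)))) = Add(-13800, Mul(-1, Add(1, Mul(-32, Rational(-1, 92)), Rational(184, 31)))) = Add(-13800, Mul(-1, Add(1, Rational(8, 23), Rational(184, 31)))) = Add(-13800, Mul(-1, Rational(5193, 713))) = Add(-13800, Rational(-5193, 713)) = Rational(-9844593, 713)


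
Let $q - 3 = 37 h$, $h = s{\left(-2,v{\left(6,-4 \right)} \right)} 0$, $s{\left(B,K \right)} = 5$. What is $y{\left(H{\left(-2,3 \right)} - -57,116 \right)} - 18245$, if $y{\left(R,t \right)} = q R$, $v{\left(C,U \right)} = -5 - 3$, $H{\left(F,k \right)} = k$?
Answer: $-18065$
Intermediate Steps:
$v{\left(C,U \right)} = -8$
$h = 0$ ($h = 5 \cdot 0 = 0$)
$q = 3$ ($q = 3 + 37 \cdot 0 = 3 + 0 = 3$)
$y{\left(R,t \right)} = 3 R$
$y{\left(H{\left(-2,3 \right)} - -57,116 \right)} - 18245 = 3 \left(3 - -57\right) - 18245 = 3 \left(3 + 57\right) - 18245 = 3 \cdot 60 - 18245 = 180 - 18245 = -18065$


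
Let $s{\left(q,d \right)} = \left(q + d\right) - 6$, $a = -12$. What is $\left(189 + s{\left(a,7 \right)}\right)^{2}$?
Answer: $31684$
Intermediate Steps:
$s{\left(q,d \right)} = -6 + d + q$ ($s{\left(q,d \right)} = \left(d + q\right) - 6 = -6 + d + q$)
$\left(189 + s{\left(a,7 \right)}\right)^{2} = \left(189 - 11\right)^{2} = 178^{2} = 31684$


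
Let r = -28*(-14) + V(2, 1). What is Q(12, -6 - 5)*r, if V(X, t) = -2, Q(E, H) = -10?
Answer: -3900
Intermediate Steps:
r = 390 (r = -28*(-14) - 2 = 392 - 2 = 390)
Q(12, -6 - 5)*r = -10*390 = -3900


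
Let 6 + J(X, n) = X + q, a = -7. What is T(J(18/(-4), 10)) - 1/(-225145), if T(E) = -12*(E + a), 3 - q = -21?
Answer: -17561309/225145 ≈ -78.000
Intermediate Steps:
q = 24 (q = 3 - 1*(-21) = 3 + 21 = 24)
J(X, n) = 18 + X (J(X, n) = -6 + (X + 24) = -6 + (24 + X) = 18 + X)
T(E) = 84 - 12*E (T(E) = -12*(E - 7) = -12*(-7 + E) = 84 - 12*E)
T(J(18/(-4), 10)) - 1/(-225145) = (84 - 12*(18 + 18/(-4))) - 1/(-225145) = (84 - 12*(18 + 18*(-1/4))) - 1*(-1/225145) = (84 - 12*(18 - 9/2)) + 1/225145 = (84 - 12*27/2) + 1/225145 = (84 - 162) + 1/225145 = -78 + 1/225145 = -17561309/225145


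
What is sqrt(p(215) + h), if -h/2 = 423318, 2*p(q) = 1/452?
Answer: I*sqrt(172971121118)/452 ≈ 920.13*I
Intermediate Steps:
p(q) = 1/904 (p(q) = (1/2)/452 = (1/2)*(1/452) = 1/904)
h = -846636 (h = -2*423318 = -846636)
sqrt(p(215) + h) = sqrt(1/904 - 846636) = sqrt(-765358943/904) = I*sqrt(172971121118)/452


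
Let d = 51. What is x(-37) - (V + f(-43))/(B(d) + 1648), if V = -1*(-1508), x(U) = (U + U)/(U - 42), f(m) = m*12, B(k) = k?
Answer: 47358/134221 ≈ 0.35284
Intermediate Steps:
f(m) = 12*m
x(U) = 2*U/(-42 + U) (x(U) = (2*U)/(-42 + U) = 2*U/(-42 + U))
V = 1508
x(-37) - (V + f(-43))/(B(d) + 1648) = 2*(-37)/(-42 - 37) - (1508 + 12*(-43))/(51 + 1648) = 2*(-37)/(-79) - (1508 - 516)/1699 = 2*(-37)*(-1/79) - 992/1699 = 74/79 - 1*992/1699 = 74/79 - 992/1699 = 47358/134221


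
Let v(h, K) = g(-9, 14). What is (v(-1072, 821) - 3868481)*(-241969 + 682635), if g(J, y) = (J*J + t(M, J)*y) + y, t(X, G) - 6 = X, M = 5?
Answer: -1704598322512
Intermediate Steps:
t(X, G) = 6 + X
g(J, y) = J**2 + 12*y (g(J, y) = (J*J + (6 + 5)*y) + y = (J**2 + 11*y) + y = J**2 + 12*y)
v(h, K) = 249 (v(h, K) = (-9)**2 + 12*14 = 81 + 168 = 249)
(v(-1072, 821) - 3868481)*(-241969 + 682635) = (249 - 3868481)*(-241969 + 682635) = -3868232*440666 = -1704598322512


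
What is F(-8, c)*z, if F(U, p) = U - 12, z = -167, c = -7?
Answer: 3340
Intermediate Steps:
F(U, p) = -12 + U
F(-8, c)*z = (-12 - 8)*(-167) = -20*(-167) = 3340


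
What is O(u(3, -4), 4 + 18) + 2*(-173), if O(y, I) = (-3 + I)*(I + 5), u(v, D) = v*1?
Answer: 167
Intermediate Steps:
u(v, D) = v
O(y, I) = (-3 + I)*(5 + I)
O(u(3, -4), 4 + 18) + 2*(-173) = (-15 + (4 + 18)² + 2*(4 + 18)) + 2*(-173) = (-15 + 22² + 2*22) - 346 = (-15 + 484 + 44) - 346 = 513 - 346 = 167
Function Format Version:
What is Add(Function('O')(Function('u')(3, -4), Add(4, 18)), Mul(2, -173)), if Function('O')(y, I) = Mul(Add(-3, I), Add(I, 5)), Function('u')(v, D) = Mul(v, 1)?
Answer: 167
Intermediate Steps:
Function('u')(v, D) = v
Function('O')(y, I) = Mul(Add(-3, I), Add(5, I))
Add(Function('O')(Function('u')(3, -4), Add(4, 18)), Mul(2, -173)) = Add(Add(-15, Pow(Add(4, 18), 2), Mul(2, Add(4, 18))), Mul(2, -173)) = Add(Add(-15, Pow(22, 2), Mul(2, 22)), -346) = Add(Add(-15, 484, 44), -346) = Add(513, -346) = 167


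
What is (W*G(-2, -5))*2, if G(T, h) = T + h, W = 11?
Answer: -154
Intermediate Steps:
(W*G(-2, -5))*2 = (11*(-2 - 5))*2 = (11*(-7))*2 = -77*2 = -154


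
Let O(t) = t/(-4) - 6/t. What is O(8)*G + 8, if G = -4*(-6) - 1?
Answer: -221/4 ≈ -55.250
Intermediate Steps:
O(t) = -6/t - t/4 (O(t) = t*(-¼) - 6/t = -t/4 - 6/t = -6/t - t/4)
G = 23 (G = 24 - 1 = 23)
O(8)*G + 8 = (-6/8 - ¼*8)*23 + 8 = (-6*⅛ - 2)*23 + 8 = (-¾ - 2)*23 + 8 = -11/4*23 + 8 = -253/4 + 8 = -221/4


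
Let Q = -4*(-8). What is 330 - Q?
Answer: 298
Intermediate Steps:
Q = 32
330 - Q = 330 - 1*32 = 330 - 32 = 298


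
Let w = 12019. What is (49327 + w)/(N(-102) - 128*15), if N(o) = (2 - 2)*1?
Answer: -30673/960 ≈ -31.951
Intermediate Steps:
N(o) = 0 (N(o) = 0*1 = 0)
(49327 + w)/(N(-102) - 128*15) = (49327 + 12019)/(0 - 128*15) = 61346/(0 - 1920) = 61346/(-1920) = 61346*(-1/1920) = -30673/960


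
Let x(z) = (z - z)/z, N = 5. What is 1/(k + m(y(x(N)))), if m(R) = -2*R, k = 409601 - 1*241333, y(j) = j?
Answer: 1/168268 ≈ 5.9429e-6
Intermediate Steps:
x(z) = 0 (x(z) = 0/z = 0)
k = 168268 (k = 409601 - 241333 = 168268)
1/(k + m(y(x(N)))) = 1/(168268 - 2*0) = 1/(168268 + 0) = 1/168268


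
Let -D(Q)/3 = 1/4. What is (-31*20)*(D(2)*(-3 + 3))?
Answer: 0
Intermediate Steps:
D(Q) = -3/4
(-31*20)*(D(2)*(-3 + 3)) = (-31*20)*(-3*(-3 + 3)/4) = -(-465)*0 = -620*0 = 0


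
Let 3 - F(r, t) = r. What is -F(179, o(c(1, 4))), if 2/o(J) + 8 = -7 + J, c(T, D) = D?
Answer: 176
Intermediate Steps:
o(J) = 2/(-15 + J) (o(J) = 2/(-8 + (-7 + J)) = 2/(-15 + J))
F(r, t) = 3 - r
-F(179, o(c(1, 4))) = -(3 - 1*179) = -(3 - 179) = -1*(-176) = 176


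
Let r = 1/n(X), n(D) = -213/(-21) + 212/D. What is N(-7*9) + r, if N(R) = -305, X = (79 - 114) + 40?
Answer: -560860/1839 ≈ -304.98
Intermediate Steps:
X = 5 (X = -35 + 40 = 5)
n(D) = 71/7 + 212/D (n(D) = -213*(-1/21) + 212/D = 71/7 + 212/D)
r = 35/1839 (r = 1/(71/7 + 212/5) = 1/(1839/35) = 35/1839 ≈ 0.019032)
N(-7*9) + r = -305 + 35/1839 = -560860/1839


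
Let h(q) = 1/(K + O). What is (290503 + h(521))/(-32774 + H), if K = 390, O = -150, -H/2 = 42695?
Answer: -69720721/28359360 ≈ -2.4585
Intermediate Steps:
H = -85390 (H = -2*42695 = -85390)
h(q) = 1/240 (h(q) = 1/(390 - 150) = 1/240)
(290503 + h(521))/(-32774 + H) = (290503 + 1/240)/(-32774 - 85390) = (69720721/240)/(-118164) = (69720721/240)*(-1/118164) = -69720721/28359360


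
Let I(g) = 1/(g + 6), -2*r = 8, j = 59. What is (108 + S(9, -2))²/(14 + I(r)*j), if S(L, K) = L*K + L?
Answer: 6534/29 ≈ 225.31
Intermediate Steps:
r = -4 (r = -½*8 = -4)
I(g) = 1/(6 + g)
S(L, K) = L + K*L (S(L, K) = K*L + L = L + K*L)
(108 + S(9, -2))²/(14 + I(r)*j) = (108 + 9*(1 - 2))²/(14 + 59/(6 - 4)) = (108 + 9*(-1))²/(14 + 59/2) = (108 - 9)²/(14 + (½)*59) = 99²/(14 + 59/2) = 9801/(87/2) = 9801*(2/87) = 6534/29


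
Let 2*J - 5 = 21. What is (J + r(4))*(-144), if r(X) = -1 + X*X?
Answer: -4032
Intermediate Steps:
J = 13 (J = 5/2 + (½)*21 = 5/2 + 21/2 = 13)
r(X) = -1 + X²
(J + r(4))*(-144) = (13 + (-1 + 4²))*(-144) = (13 + (-1 + 16))*(-144) = (13 + 15)*(-144) = 28*(-144) = -4032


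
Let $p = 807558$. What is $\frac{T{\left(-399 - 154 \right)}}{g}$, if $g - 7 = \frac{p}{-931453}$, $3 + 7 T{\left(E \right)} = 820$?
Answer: $\frac{760997101}{39988291} \approx 19.03$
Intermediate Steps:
$T{\left(E \right)} = \frac{817}{7}$ ($T{\left(E \right)} = - \frac{3}{7} + \frac{1}{7} \cdot 820 = - \frac{3}{7} + \frac{820}{7} = \frac{817}{7}$)
$g = \frac{5712613}{931453}$ ($g = 7 + \frac{807558}{-931453} = 7 + 807558 \left(- \frac{1}{931453}\right) = 7 - \frac{807558}{931453} = \frac{5712613}{931453} \approx 6.133$)
$\frac{T{\left(-399 - 154 \right)}}{g} = \frac{817}{7 \cdot \frac{5712613}{931453}} = \frac{817}{7} \cdot \frac{931453}{5712613} = \frac{760997101}{39988291}$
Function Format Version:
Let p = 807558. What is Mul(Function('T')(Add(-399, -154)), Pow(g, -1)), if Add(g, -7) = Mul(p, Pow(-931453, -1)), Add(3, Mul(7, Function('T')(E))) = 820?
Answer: Rational(760997101, 39988291) ≈ 19.030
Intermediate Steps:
Function('T')(E) = Rational(817, 7) (Function('T')(E) = Add(Rational(-3, 7), Mul(Rational(1, 7), 820)) = Add(Rational(-3, 7), Rational(820, 7)) = Rational(817, 7))
g = Rational(5712613, 931453) (g = Add(7, Mul(807558, Pow(-931453, -1))) = Add(7, Mul(807558, Rational(-1, 931453))) = Add(7, Rational(-807558, 931453)) = Rational(5712613, 931453) ≈ 6.1330)
Mul(Function('T')(Add(-399, -154)), Pow(g, -1)) = Mul(Rational(817, 7), Pow(Rational(5712613, 931453), -1)) = Mul(Rational(817, 7), Rational(931453, 5712613)) = Rational(760997101, 39988291)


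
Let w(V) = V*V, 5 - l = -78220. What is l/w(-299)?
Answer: 78225/89401 ≈ 0.87499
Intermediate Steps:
l = 78225 (l = 5 - 1*(-78220) = 5 + 78220 = 78225)
w(V) = V²
l/w(-299) = 78225/((-299)²) = 78225/89401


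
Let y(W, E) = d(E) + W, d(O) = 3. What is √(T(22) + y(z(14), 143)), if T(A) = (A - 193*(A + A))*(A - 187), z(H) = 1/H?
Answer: √273920402/14 ≈ 1182.2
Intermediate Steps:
y(W, E) = 3 + W
T(A) = -385*A*(-187 + A) (T(A) = (A - 386*A)*(-187 + A) = (-385*A)*(-187 + A) = -385*A*(-187 + A))
√(T(22) + y(z(14), 143)) = √(385*22*(187 - 1*22) + (3 + 1/14)) = √(385*22*(187 - 22) + (3 + 1/14)) = √(385*22*165 + 43/14) = √(1397550 + 43/14) = √(19565743/14) = √273920402/14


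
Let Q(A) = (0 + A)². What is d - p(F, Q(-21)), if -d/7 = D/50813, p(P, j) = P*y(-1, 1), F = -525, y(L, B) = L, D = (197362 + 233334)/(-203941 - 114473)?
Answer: -86676240211/165097659 ≈ -525.00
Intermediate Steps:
Q(A) = A²
D = -215348/159207 (D = 430696/(-318414) = 430696*(-1/318414) = -215348/159207 ≈ -1.3526)
p(P, j) = -P (p(P, j) = P*(-1) = -P)
d = 30764/165097659 (d = -(-1507436)/(159207*50813) = -7*(-30764/1155683613) = 30764/165097659 ≈ 0.00018634)
d - p(F, Q(-21)) = 30764/165097659 - (-1)*(-525) = 30764/165097659 - 1*525 = 30764/165097659 - 525 = -86676240211/165097659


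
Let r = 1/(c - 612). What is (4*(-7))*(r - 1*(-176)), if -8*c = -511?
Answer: -21609056/4385 ≈ -4927.9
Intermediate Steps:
c = 511/8 (c = -1/8*(-511) = 511/8 ≈ 63.875)
r = -8/4385 (r = 1/(511/8 - 612) = 1/(-4385/8) = -8/4385 ≈ -0.0018244)
(4*(-7))*(r - 1*(-176)) = (4*(-7))*(-8/4385 - 1*(-176)) = -28*(-8/4385 + 176) = -28*771752/4385 = -21609056/4385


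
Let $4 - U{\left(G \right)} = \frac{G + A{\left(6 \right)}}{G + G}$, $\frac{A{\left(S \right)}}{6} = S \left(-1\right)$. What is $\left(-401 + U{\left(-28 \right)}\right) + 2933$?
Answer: $\frac{17744}{7} \approx 2534.9$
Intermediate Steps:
$A{\left(S \right)} = - 6 S$ ($A{\left(S \right)} = 6 S \left(-1\right) = 6 \left(- S\right) = - 6 S$)
$U{\left(G \right)} = 4 - \frac{-36 + G}{2 G}$ ($U{\left(G \right)} = 4 - \frac{G - 36}{G + G} = 4 - \frac{G - 36}{2 G} = 4 - \left(-36 + G\right) \frac{1}{2 G} = 4 - \frac{-36 + G}{2 G}$)
$\left(-401 + U{\left(-28 \right)}\right) + 2933 = \left(-401 + \left(\frac{7}{2} + \frac{18}{-28}\right)\right) + 2933 = \left(-401 + \left(\frac{7}{2} + 18 \left(- \frac{1}{28}\right)\right)\right) + 2933 = \left(-401 + \left(\frac{7}{2} - \frac{9}{14}\right)\right) + 2933 = \left(-401 + \frac{20}{7}\right) + 2933 = - \frac{2787}{7} + 2933 = \frac{17744}{7}$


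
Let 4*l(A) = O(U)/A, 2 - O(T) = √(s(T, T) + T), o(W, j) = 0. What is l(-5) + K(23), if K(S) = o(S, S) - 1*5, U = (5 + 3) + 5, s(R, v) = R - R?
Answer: -51/10 + √13/20 ≈ -4.9197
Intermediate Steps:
s(R, v) = 0
U = 13 (U = 8 + 5 = 13)
O(T) = 2 - √T (O(T) = 2 - √(0 + T) = 2 - √T)
K(S) = -5 (K(S) = 0 - 1*5 = 0 - 5 = -5)
l(A) = (2 - √13)/(4*A) (l(A) = ((2 - √13)/A)/4 = (2 - √13)/(4*A))
l(-5) + K(23) = (¼)*(2 - √13)/(-5) - 5 = (¼)*(-⅕)*(2 - √13) - 5 = (-⅒ + √13/20) - 5 = -51/10 + √13/20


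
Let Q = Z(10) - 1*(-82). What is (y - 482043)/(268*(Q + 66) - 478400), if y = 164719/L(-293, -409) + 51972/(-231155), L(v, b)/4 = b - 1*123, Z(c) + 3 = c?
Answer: 237154096703981/214890490382400 ≈ 1.1036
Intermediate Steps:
Z(c) = -3 + c
L(v, b) = -492 + 4*b (L(v, b) = 4*(b - 1*123) = 4*(b - 123) = 4*(-123 + b) = -492 + 4*b)
Q = 89 (Q = (-3 + 10) - 1*(-82) = 7 + 82 = 89)
y = -38186216861/491897840 (y = 164719/(-492 + 4*(-409)) + 51972/(-231155) = 164719/(-492 - 1636) + 51972*(-1/231155) = 164719/(-2128) - 51972/231155 = 164719*(-1/2128) - 51972/231155 = -164719/2128 - 51972/231155 = -38186216861/491897840 ≈ -77.630)
(y - 482043)/(268*(Q + 66) - 478400) = (-38186216861/491897840 - 482043)/(268*(89 + 66) - 478400) = -237154096703981/(491897840*(268*155 - 478400)) = -237154096703981/(491897840*(41540 - 478400)) = -237154096703981/491897840/(-436860) = -237154096703981/491897840*(-1/436860) = 237154096703981/214890490382400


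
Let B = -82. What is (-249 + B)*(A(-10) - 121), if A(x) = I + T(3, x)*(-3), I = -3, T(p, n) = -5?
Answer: 36079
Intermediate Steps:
A(x) = 12 (A(x) = -3 - 5*(-3) = -3 + 15 = 12)
(-249 + B)*(A(-10) - 121) = (-249 - 82)*(12 - 121) = -331*(-109) = 36079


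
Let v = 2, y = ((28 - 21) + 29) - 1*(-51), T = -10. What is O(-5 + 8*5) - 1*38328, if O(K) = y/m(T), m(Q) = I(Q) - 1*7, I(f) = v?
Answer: -191727/5 ≈ -38345.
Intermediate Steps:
y = 87 (y = (7 + 29) + 51 = 36 + 51 = 87)
I(f) = 2
m(Q) = -5 (m(Q) = 2 - 1*7 = 2 - 7 = -5)
O(K) = -87/5 (O(K) = 87/(-5) = 87*(-⅕) = -87/5)
O(-5 + 8*5) - 1*38328 = -87/5 - 1*38328 = -87/5 - 38328 = -191727/5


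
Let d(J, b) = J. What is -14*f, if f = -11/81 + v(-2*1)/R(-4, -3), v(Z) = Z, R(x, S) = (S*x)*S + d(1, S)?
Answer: 446/405 ≈ 1.1012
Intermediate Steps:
R(x, S) = 1 + x*S² (R(x, S) = (S*x)*S + 1 = x*S² + 1 = 1 + x*S²)
f = -223/2835 (f = -11/81 + (-2*1)/(1 - 4*(-3)²) = -11*1/81 - 2/(1 - 4*9) = -11/81 - 2/(1 - 36) = -11/81 - 2/(-35) = -11/81 - 2*(-1/35) = -11/81 + 2/35 = -223/2835 ≈ -0.078660)
-14*f = -14*(-223/2835) = 446/405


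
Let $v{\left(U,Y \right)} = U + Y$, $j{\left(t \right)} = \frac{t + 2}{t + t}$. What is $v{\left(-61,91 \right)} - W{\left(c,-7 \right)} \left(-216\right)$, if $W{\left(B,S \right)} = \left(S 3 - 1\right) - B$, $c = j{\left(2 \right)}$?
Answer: $-4938$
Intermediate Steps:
$j{\left(t \right)} = \frac{2 + t}{2 t}$
$c = 1$ ($c = \frac{2 + 2}{2 \cdot 2} = \frac{1}{2} \cdot \frac{1}{2} \cdot 4 = 1$)
$W{\left(B,S \right)} = -1 - B + 3 S$ ($W{\left(B,S \right)} = \left(3 S - 1\right) - B = \left(-1 + 3 S\right) - B = -1 - B + 3 S$)
$v{\left(-61,91 \right)} - W{\left(c,-7 \right)} \left(-216\right) = \left(-61 + 91\right) - \left(-1 - 1 + 3 \left(-7\right)\right) \left(-216\right) = 30 - \left(-1 - 1 - 21\right) \left(-216\right) = 30 - \left(-23\right) \left(-216\right) = 30 - 4968 = -4938$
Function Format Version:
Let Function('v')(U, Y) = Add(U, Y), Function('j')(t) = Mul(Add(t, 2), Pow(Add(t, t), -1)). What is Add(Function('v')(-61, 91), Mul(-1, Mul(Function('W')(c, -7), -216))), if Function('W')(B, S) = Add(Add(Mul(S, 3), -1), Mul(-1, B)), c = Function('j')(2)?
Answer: -4938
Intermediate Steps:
Function('j')(t) = Mul(Rational(1, 2), Pow(t, -1), Add(2, t)) (Function('j')(t) = Mul(Add(2, t), Pow(Mul(2, t), -1)) = Mul(Add(2, t), Mul(Rational(1, 2), Pow(t, -1))) = Mul(Rational(1, 2), Pow(t, -1), Add(2, t)))
c = 1 (c = Mul(Rational(1, 2), Pow(2, -1), Add(2, 2)) = Mul(Rational(1, 2), Rational(1, 2), 4) = 1)
Function('W')(B, S) = Add(-1, Mul(-1, B), Mul(3, S)) (Function('W')(B, S) = Add(Add(Mul(3, S), -1), Mul(-1, B)) = Add(Add(-1, Mul(3, S)), Mul(-1, B)) = Add(-1, Mul(-1, B), Mul(3, S)))
Add(Function('v')(-61, 91), Mul(-1, Mul(Function('W')(c, -7), -216))) = Add(Add(-61, 91), Mul(-1, Mul(Add(-1, Mul(-1, 1), Mul(3, -7)), -216))) = Add(30, Mul(-1, Mul(Add(-1, -1, -21), -216))) = Add(30, Mul(-1, Mul(-23, -216))) = Add(30, Mul(-1, 4968)) = Add(30, -4968) = -4938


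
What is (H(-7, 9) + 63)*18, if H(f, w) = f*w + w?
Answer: 162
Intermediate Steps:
H(f, w) = w + f*w
(H(-7, 9) + 63)*18 = (9*(1 - 7) + 63)*18 = (9*(-6) + 63)*18 = (-54 + 63)*18 = 9*18 = 162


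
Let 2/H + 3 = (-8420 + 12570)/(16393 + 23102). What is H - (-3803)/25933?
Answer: -322726333/593009911 ≈ -0.54422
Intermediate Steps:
H = -15798/22867 (H = 2/(-3 + (-8420 + 12570)/(16393 + 23102)) = 2/(-3 + 4150/39495) = 2/(-3 + 4150*(1/39495)) = 2/(-3 + 830/7899) = 2/(-22867/7899) = 2*(-7899/22867) = -15798/22867 ≈ -0.69086)
H - (-3803)/25933 = -15798/22867 - (-3803)/25933 = -15798/22867 - 1*(-3803/25933) = -15798/22867 + 3803/25933 = -322726333/593009911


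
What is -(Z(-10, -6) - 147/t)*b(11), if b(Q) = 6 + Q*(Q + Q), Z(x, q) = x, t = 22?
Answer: 45508/11 ≈ 4137.1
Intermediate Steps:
b(Q) = 6 + 2*Q² (b(Q) = 6 + Q*(2*Q) = 6 + 2*Q²)
-(Z(-10, -6) - 147/t)*b(11) = -(-10 - 147/22)*(6 + 2*11²) = -(-10 - 147*1/22)*(6 + 2*121) = -(-10 - 147/22)*(6 + 242) = -(-367)*248/22 = -1*(-45508/11) = 45508/11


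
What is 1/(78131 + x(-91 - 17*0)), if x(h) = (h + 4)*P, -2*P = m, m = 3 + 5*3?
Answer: 1/78914 ≈ 1.2672e-5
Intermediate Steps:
m = 18 (m = 3 + 15 = 18)
P = -9 (P = -1/2*18 = -9)
x(h) = -36 - 9*h (x(h) = (h + 4)*(-9) = (4 + h)*(-9) = -36 - 9*h)
1/(78131 + x(-91 - 17*0)) = 1/(78131 + (-36 - 9*(-91 - 17*0))) = 1/(78131 + (-36 - 9*(-91 + 0))) = 1/(78131 + (-36 - 9*(-91))) = 1/(78131 + (-36 + 819)) = 1/(78131 + 783) = 1/78914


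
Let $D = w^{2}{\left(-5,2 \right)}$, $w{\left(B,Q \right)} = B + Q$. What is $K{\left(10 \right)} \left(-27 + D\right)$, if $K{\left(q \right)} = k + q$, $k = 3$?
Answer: $-234$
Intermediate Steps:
$K{\left(q \right)} = 3 + q$
$D = 9$ ($D = \left(-5 + 2\right)^{2} = \left(-3\right)^{2} = 9$)
$K{\left(10 \right)} \left(-27 + D\right) = \left(3 + 10\right) \left(-27 + 9\right) = 13 \left(-18\right) = -234$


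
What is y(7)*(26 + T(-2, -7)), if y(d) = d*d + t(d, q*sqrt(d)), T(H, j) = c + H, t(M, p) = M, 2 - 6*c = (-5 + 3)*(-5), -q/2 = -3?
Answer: 3808/3 ≈ 1269.3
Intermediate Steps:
q = 6 (q = -2*(-3) = 6)
c = -4/3 (c = 1/3 - (-5 + 3)*(-5)/6 = 1/3 - (-1)*(-5)/3 = 1/3 - 1/6*10 = 1/3 - 5/3 = -4/3 ≈ -1.3333)
T(H, j) = -4/3 + H
y(d) = d + d**2 (y(d) = d*d + d = d**2 + d = d + d**2)
y(7)*(26 + T(-2, -7)) = (7*(1 + 7))*(26 + (-4/3 - 2)) = (7*8)*(26 - 10/3) = 56*(68/3) = 3808/3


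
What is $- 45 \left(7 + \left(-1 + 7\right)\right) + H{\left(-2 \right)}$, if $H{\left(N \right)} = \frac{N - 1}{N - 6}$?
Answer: $- \frac{4677}{8} \approx -584.63$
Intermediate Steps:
$H{\left(N \right)} = \frac{-1 + N}{-6 + N}$
$- 45 \left(7 + \left(-1 + 7\right)\right) + H{\left(-2 \right)} = - 45 \left(7 + \left(-1 + 7\right)\right) + \frac{-1 - 2}{-6 - 2} = - 45 \left(7 + 6\right) + \frac{1}{-8} \left(-3\right) = \left(-45\right) 13 - - \frac{3}{8} = -585 + \frac{3}{8} = - \frac{4677}{8}$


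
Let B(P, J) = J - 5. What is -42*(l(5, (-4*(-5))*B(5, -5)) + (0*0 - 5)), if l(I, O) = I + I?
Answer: -210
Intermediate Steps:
B(P, J) = -5 + J
l(I, O) = 2*I
-42*(l(5, (-4*(-5))*B(5, -5)) + (0*0 - 5)) = -42*(2*5 + (0*0 - 5)) = -42*(10 + (0 - 5)) = -42*(10 - 5) = -42*5 = -210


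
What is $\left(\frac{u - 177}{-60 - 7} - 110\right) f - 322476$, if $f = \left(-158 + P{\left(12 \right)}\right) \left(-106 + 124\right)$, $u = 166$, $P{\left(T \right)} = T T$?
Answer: $- \frac{19751424}{67} \approx -2.948 \cdot 10^{5}$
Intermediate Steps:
$P{\left(T \right)} = T^{2}$
$f = -252$ ($f = \left(-158 + 12^{2}\right) \left(-106 + 124\right) = \left(-158 + 144\right) 18 = \left(-14\right) 18 = -252$)
$\left(\frac{u - 177}{-60 - 7} - 110\right) f - 322476 = \left(\frac{166 - 177}{-60 - 7} - 110\right) \left(-252\right) - 322476 = \left(- \frac{11}{-67} - 110\right) \left(-252\right) - 322476 = \left(\left(-11\right) \left(- \frac{1}{67}\right) - 110\right) \left(-252\right) - 322476 = \left(\frac{11}{67} - 110\right) \left(-252\right) - 322476 = \left(- \frac{7359}{67}\right) \left(-252\right) - 322476 = \frac{1854468}{67} - 322476 = - \frac{19751424}{67}$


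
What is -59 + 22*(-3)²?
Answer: 139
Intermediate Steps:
-59 + 22*(-3)² = -59 + 22*9 = -59 + 198 = 139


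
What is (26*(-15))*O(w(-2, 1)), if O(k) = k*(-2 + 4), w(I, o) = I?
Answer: 1560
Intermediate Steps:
O(k) = 2*k (O(k) = k*2 = 2*k)
(26*(-15))*O(w(-2, 1)) = (26*(-15))*(2*(-2)) = -390*(-4) = 1560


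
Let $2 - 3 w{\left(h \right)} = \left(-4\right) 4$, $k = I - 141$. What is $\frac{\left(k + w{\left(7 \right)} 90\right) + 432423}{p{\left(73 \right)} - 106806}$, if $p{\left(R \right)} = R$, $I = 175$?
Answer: $- \frac{432997}{106733} \approx -4.0568$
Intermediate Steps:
$k = 34$ ($k = 175 - 141 = 34$)
$w{\left(h \right)} = 6$ ($w{\left(h \right)} = \frac{2}{3} - \frac{\left(-4\right) 4}{3} = \frac{2}{3} - - \frac{16}{3} = \frac{2}{3} + \frac{16}{3} = 6$)
$\frac{\left(k + w{\left(7 \right)} 90\right) + 432423}{p{\left(73 \right)} - 106806} = \frac{\left(34 + 6 \cdot 90\right) + 432423}{73 - 106806} = \frac{\left(34 + 540\right) + 432423}{-106733} = \left(574 + 432423\right) \left(- \frac{1}{106733}\right) = 432997 \left(- \frac{1}{106733}\right) = - \frac{432997}{106733}$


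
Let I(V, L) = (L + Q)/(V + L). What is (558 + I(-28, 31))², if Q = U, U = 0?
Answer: 2907025/9 ≈ 3.2300e+5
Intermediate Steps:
Q = 0
I(V, L) = L/(L + V) (I(V, L) = (L + 0)/(V + L) = L/(L + V))
(558 + I(-28, 31))² = (558 + 31/(31 - 28))² = (558 + 31/3)² = (1705/3)² = 2907025/9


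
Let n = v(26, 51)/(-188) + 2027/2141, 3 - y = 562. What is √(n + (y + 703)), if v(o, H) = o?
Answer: √5865201874374/201254 ≈ 12.034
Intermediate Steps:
y = -559 (y = 3 - 1*562 = 3 - 562 = -559)
n = 162705/201254 (n = 26/(-188) + 2027/2141 = 26*(-1/188) + 2027*(1/2141) = -13/94 + 2027/2141 = 162705/201254 ≈ 0.80846)
√(n + (y + 703)) = √(162705/201254 + (-559 + 703)) = √(162705/201254 + 144) = √(29143281/201254) = √5865201874374/201254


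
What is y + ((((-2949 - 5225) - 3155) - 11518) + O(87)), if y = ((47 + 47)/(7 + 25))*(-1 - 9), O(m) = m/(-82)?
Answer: -7503799/328 ≈ -22877.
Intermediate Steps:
O(m) = -m/82 (O(m) = m*(-1/82) = -m/82)
y = -235/8 (y = (94/32)*(-10) = (94*(1/32))*(-10) = (47/16)*(-10) = -235/8 ≈ -29.375)
y + ((((-2949 - 5225) - 3155) - 11518) + O(87)) = -235/8 + ((((-2949 - 5225) - 3155) - 11518) - 1/82*87) = -235/8 + (((-8174 - 3155) - 11518) - 87/82) = -235/8 + ((-11329 - 11518) - 87/82) = -235/8 + (-22847 - 87/82) = -235/8 - 1873541/82 = -7503799/328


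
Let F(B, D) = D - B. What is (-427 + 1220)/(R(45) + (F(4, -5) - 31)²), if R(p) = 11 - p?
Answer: 793/1566 ≈ 0.50639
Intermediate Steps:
(-427 + 1220)/(R(45) + (F(4, -5) - 31)²) = (-427 + 1220)/((11 - 1*45) + ((-5 - 1*4) - 31)²) = 793/((11 - 45) + ((-5 - 4) - 31)²) = 793/(-34 + (-9 - 31)²) = 793/(-34 + (-40)²) = 793/(-34 + 1600) = 793/1566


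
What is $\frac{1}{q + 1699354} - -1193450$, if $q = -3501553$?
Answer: $\frac{2150834396549}{1802199} \approx 1.1935 \cdot 10^{6}$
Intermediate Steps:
$\frac{1}{q + 1699354} - -1193450 = \frac{1}{-3501553 + 1699354} - -1193450 = \frac{1}{-1802199} + 1193450 = - \frac{1}{1802199} + 1193450 = \frac{2150834396549}{1802199}$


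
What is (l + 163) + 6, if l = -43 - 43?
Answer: 83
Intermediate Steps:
l = -86
(l + 163) + 6 = (-86 + 163) + 6 = 77 + 6 = 83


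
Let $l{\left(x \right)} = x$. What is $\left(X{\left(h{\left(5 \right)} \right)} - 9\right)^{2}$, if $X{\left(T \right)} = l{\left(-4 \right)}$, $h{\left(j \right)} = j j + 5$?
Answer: $169$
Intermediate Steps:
$h{\left(j \right)} = 5 + j^{2}$ ($h{\left(j \right)} = j^{2} + 5 = 5 + j^{2}$)
$X{\left(T \right)} = -4$
$\left(X{\left(h{\left(5 \right)} \right)} - 9\right)^{2} = \left(-4 - 9\right)^{2} = \left(-13\right)^{2} = 169$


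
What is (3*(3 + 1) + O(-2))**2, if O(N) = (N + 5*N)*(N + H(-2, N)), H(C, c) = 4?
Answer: 144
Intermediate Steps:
O(N) = 6*N*(4 + N) (O(N) = (N + 5*N)*(N + 4) = (6*N)*(4 + N) = 6*N*(4 + N))
(3*(3 + 1) + O(-2))**2 = (3*(3 + 1) + 6*(-2)*(4 - 2))**2 = (3*4 + 6*(-2)*2)**2 = (12 - 24)**2 = (-12)**2 = 144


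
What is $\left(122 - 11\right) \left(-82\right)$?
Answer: $-9102$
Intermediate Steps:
$\left(122 - 11\right) \left(-82\right) = 111 \left(-82\right) = -9102$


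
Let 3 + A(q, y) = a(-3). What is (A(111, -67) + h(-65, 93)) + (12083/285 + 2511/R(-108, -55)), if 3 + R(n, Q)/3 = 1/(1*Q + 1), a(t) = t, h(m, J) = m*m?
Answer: 185081744/46455 ≈ 3984.1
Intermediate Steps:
h(m, J) = m**2
R(n, Q) = -9 + 3/(1 + Q) (R(n, Q) = -9 + 3/(1*Q + 1) = -9 + 3/(Q + 1) = -9 + 3/(1 + Q))
A(q, y) = -6 (A(q, y) = -3 - 3 = -6)
(A(111, -67) + h(-65, 93)) + (12083/285 + 2511/R(-108, -55)) = (-6 + (-65)**2) + (12083/285 + 2511/((3*(-2 - 3*(-55))/(1 - 55)))) = (-6 + 4225) + (12083*(1/285) + 2511/((3*(-2 + 165)/(-54)))) = 4219 + (12083/285 + 2511/((3*(-1/54)*163))) = 4219 + (12083/285 + 2511/(-163/18)) = 4219 + (12083/285 + 2511*(-18/163)) = 4219 + (12083/285 - 45198/163) = 4219 - 10911901/46455 = 185081744/46455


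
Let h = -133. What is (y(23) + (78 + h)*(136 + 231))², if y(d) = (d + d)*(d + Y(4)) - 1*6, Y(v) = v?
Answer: 359064601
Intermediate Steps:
y(d) = -6 + 2*d*(4 + d) (y(d) = (d + d)*(d + 4) - 1*6 = (2*d)*(4 + d) - 6 = 2*d*(4 + d) - 6 = -6 + 2*d*(4 + d))
(y(23) + (78 + h)*(136 + 231))² = ((-6 + 2*23² + 8*23) + (78 - 133)*(136 + 231))² = ((-6 + 2*529 + 184) - 55*367)² = ((-6 + 1058 + 184) - 20185)² = (1236 - 20185)² = (-18949)² = 359064601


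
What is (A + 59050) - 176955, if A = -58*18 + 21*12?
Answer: -118697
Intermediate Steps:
A = -792 (A = -1044 + 252 = -792)
(A + 59050) - 176955 = (-792 + 59050) - 176955 = 58258 - 176955 = -118697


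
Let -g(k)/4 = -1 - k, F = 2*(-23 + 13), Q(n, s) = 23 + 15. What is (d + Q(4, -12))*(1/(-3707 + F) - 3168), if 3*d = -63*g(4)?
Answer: 4510326334/3727 ≈ 1.2102e+6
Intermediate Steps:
Q(n, s) = 38
F = -20 (F = 2*(-10) = -20)
g(k) = 4 + 4*k (g(k) = -4*(-1 - k) = 4 + 4*k)
d = -420 (d = (-63*(4 + 4*4))/3 = (-63*(4 + 16))/3 = (-63*20)/3 = (1/3)*(-1260) = -420)
(d + Q(4, -12))*(1/(-3707 + F) - 3168) = (-420 + 38)*(1/(-3707 - 20) - 3168) = -382*(1/(-3727) - 3168) = -382*(-1/3727 - 3168) = -382*(-11807137/3727) = 4510326334/3727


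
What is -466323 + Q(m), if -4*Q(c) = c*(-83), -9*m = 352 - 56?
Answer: -4203049/9 ≈ -4.6701e+5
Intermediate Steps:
m = -296/9 (m = -(352 - 56)/9 = -1/9*296 = -296/9 ≈ -32.889)
Q(c) = 83*c/4 (Q(c) = -c*(-83)/4 = -(-83)*c/4 = 83*c/4)
-466323 + Q(m) = -466323 + (83/4)*(-296/9) = -466323 - 6142/9 = -4203049/9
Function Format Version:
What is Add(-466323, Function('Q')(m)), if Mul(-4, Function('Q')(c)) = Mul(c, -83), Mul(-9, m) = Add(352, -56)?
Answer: Rational(-4203049, 9) ≈ -4.6701e+5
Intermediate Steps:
m = Rational(-296, 9) (m = Mul(Rational(-1, 9), Add(352, -56)) = Mul(Rational(-1, 9), 296) = Rational(-296, 9) ≈ -32.889)
Function('Q')(c) = Mul(Rational(83, 4), c) (Function('Q')(c) = Mul(Rational(-1, 4), Mul(c, -83)) = Mul(Rational(-1, 4), Mul(-83, c)) = Mul(Rational(83, 4), c))
Add(-466323, Function('Q')(m)) = Add(-466323, Mul(Rational(83, 4), Rational(-296, 9))) = Add(-466323, Rational(-6142, 9)) = Rational(-4203049, 9)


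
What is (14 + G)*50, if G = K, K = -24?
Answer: -500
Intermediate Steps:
G = -24
(14 + G)*50 = (14 - 24)*50 = -10*50 = -500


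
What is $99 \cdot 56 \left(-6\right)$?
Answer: $-33264$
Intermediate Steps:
$99 \cdot 56 \left(-6\right) = 5544 \left(-6\right) = -33264$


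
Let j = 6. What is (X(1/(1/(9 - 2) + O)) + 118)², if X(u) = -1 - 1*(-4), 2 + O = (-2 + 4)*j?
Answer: 14641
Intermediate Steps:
O = 10 (O = -2 + (-2 + 4)*6 = -2 + 2*6 = -2 + 12 = 10)
X(u) = 3 (X(u) = -1 + 4 = 3)
(X(1/(1/(9 - 2) + O)) + 118)² = (3 + 118)² = 121² = 14641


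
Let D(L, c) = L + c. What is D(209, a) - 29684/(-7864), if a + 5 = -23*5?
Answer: 182395/1966 ≈ 92.775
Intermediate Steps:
a = -120 (a = -5 - 23*5 = -5 - 115 = -120)
D(209, a) - 29684/(-7864) = (209 - 120) - 29684/(-7864) = 89 - 29684*(-1)/7864 = 89 - 1*(-7421/1966) = 89 + 7421/1966 = 182395/1966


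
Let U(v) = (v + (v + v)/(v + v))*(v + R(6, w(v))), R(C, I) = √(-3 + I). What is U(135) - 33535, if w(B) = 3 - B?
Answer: -15175 + 408*I*√15 ≈ -15175.0 + 1580.2*I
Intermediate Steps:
U(v) = (1 + v)*(v + √(-v)) (U(v) = (v + (v + v)/(v + v))*(v + √(-3 + (3 - v))) = (v + (2*v)/((2*v)))*(v + √(-v)) = (v + (2*v)*(1/(2*v)))*(v + √(-v)) = (v + 1)*(v + √(-v)) = (1 + v)*(v + √(-v)))
U(135) - 33535 = (135 + 135² + √(-1*135) - (-1*135)^(3/2)) - 33535 = (135 + 18225 + √(-135) - (-135)^(3/2)) - 33535 = (135 + 18225 + 3*I*√15 - (-405)*I*√15) - 33535 = (135 + 18225 + 3*I*√15 + 405*I*√15) - 33535 = (18360 + 408*I*√15) - 33535 = -15175 + 408*I*√15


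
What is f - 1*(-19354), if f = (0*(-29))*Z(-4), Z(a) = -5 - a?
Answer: 19354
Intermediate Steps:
f = 0 (f = (0*(-29))*(-5 - 1*(-4)) = 0*(-5 + 4) = 0*(-1) = 0)
f - 1*(-19354) = 0 - 1*(-19354) = 0 + 19354 = 19354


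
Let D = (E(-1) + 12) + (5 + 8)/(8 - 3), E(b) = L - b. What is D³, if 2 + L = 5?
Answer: 804357/125 ≈ 6434.9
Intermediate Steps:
L = 3 (L = -2 + 5 = 3)
E(b) = 3 - b
D = 93/5 (D = ((3 - 1*(-1)) + 12) + (5 + 8)/(8 - 3) = ((3 + 1) + 12) + 13/5 = (4 + 12) + 13*(⅕) = 16 + 13/5 = 93/5 ≈ 18.600)
D³ = (93/5)³ = 804357/125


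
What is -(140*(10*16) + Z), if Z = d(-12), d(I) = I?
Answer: -22388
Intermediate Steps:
Z = -12
-(140*(10*16) + Z) = -(140*(10*16) - 12) = -(140*160 - 12) = -(22400 - 12) = -1*22388 = -22388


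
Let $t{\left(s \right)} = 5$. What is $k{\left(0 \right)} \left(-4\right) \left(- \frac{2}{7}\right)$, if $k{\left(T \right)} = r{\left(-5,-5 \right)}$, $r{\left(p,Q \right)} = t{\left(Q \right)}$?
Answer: $\frac{40}{7} \approx 5.7143$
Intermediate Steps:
$r{\left(p,Q \right)} = 5$
$k{\left(T \right)} = 5$
$k{\left(0 \right)} \left(-4\right) \left(- \frac{2}{7}\right) = 5 \left(-4\right) \left(- \frac{2}{7}\right) = - 20 \left(\left(-2\right) \frac{1}{7}\right) = \left(-20\right) \left(- \frac{2}{7}\right) = \frac{40}{7}$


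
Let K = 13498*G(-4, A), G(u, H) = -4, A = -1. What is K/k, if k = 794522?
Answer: -26996/397261 ≈ -0.067955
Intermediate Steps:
K = -53992 (K = 13498*(-4) = -53992)
K/k = -53992/794522 = -53992*1/794522 = -26996/397261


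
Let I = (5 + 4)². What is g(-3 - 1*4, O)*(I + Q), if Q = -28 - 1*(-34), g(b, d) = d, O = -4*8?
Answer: -2784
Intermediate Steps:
O = -32
Q = 6 (Q = -28 + 34 = 6)
I = 81 (I = 9² = 81)
g(-3 - 1*4, O)*(I + Q) = -32*(81 + 6) = -32*87 = -2784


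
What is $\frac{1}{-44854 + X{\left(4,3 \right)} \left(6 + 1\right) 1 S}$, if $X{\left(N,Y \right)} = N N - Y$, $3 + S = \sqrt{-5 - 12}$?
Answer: $- \frac{45127}{2036586906} - \frac{91 i \sqrt{17}}{2036586906} \approx -2.2158 \cdot 10^{-5} - 1.8423 \cdot 10^{-7} i$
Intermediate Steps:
$S = -3 + i \sqrt{17}$ ($S = -3 + \sqrt{-5 - 12} = -3 + \sqrt{-17} = -3 + i \sqrt{17} \approx -3.0 + 4.1231 i$)
$X{\left(N,Y \right)} = N^{2} - Y$
$\frac{1}{-44854 + X{\left(4,3 \right)} \left(6 + 1\right) 1 S} = \frac{1}{-44854 + \left(4^{2} - 3\right) \left(6 + 1\right) 1 \left(-3 + i \sqrt{17}\right)} = \frac{1}{-44854 + \left(16 - 3\right) 7 \cdot 1 \left(-3 + i \sqrt{17}\right)} = \frac{1}{-44854 + 13 \cdot 7 \left(-3 + i \sqrt{17}\right)} = \frac{1}{-44854 + 91 \left(-3 + i \sqrt{17}\right)} = \frac{1}{-44854 - \left(273 - 91 i \sqrt{17}\right)} = \frac{1}{-45127 + 91 i \sqrt{17}}$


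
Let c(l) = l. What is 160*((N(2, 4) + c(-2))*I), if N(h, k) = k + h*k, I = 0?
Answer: 0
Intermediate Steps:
160*((N(2, 4) + c(-2))*I) = 160*((4*(1 + 2) - 2)*0) = 160*((4*3 - 2)*0) = 160*((12 - 2)*0) = 160*(10*0) = 160*0 = 0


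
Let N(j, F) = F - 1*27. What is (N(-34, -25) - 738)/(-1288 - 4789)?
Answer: 790/6077 ≈ 0.13000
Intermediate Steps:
N(j, F) = -27 + F (N(j, F) = F - 27 = -27 + F)
(N(-34, -25) - 738)/(-1288 - 4789) = ((-27 - 25) - 738)/(-1288 - 4789) = (-52 - 738)/(-6077) = -790*(-1/6077) = 790/6077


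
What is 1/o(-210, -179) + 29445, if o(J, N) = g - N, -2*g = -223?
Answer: 17107547/581 ≈ 29445.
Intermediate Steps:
g = 223/2 (g = -½*(-223) = 223/2 ≈ 111.50)
o(J, N) = 223/2 - N
1/o(-210, -179) + 29445 = 1/(223/2 - 1*(-179)) + 29445 = 1/(223/2 + 179) + 29445 = 1/(581/2) + 29445 = 2/581 + 29445 = 17107547/581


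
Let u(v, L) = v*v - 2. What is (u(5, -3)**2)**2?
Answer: 279841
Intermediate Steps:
u(v, L) = -2 + v**2 (u(v, L) = v**2 - 2 = -2 + v**2)
(u(5, -3)**2)**2 = ((-2 + 5**2)**2)**2 = ((-2 + 25)**2)**2 = (23**2)**2 = 529**2 = 279841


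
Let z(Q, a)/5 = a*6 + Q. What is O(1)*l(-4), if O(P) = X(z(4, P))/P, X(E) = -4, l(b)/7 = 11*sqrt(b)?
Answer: -616*I ≈ -616.0*I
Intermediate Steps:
z(Q, a) = 5*Q + 30*a (z(Q, a) = 5*(a*6 + Q) = 5*(6*a + Q) = 5*(Q + 6*a) = 5*Q + 30*a)
l(b) = 77*sqrt(b) (l(b) = 7*(11*sqrt(b)) = 77*sqrt(b))
O(P) = -4/P
O(1)*l(-4) = (-4/1)*(77*sqrt(-4)) = (-4*1)*(77*(2*I)) = -616*I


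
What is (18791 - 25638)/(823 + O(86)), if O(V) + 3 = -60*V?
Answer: 6847/4340 ≈ 1.5777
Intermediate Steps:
O(V) = -3 - 60*V
(18791 - 25638)/(823 + O(86)) = (18791 - 25638)/(823 + (-3 - 60*86)) = -6847/(823 + (-3 - 5160)) = -6847/(823 - 5163) = -6847/(-4340) = -6847*(-1/4340) = 6847/4340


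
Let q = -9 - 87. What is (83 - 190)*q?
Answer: 10272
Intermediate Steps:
q = -96
(83 - 190)*q = (83 - 190)*(-96) = -107*(-96) = 10272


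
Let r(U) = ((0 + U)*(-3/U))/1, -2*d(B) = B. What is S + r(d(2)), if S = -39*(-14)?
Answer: 543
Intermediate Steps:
d(B) = -B/2
r(U) = -3 (r(U) = (U*(-3/U))*1 = -3*1 = -3)
S = 546
S + r(d(2)) = 546 - 3 = 543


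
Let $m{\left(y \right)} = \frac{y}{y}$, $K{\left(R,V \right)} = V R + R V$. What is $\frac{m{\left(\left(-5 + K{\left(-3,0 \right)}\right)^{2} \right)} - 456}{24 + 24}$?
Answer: $- \frac{455}{48} \approx -9.4792$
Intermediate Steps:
$K{\left(R,V \right)} = 2 R V$ ($K{\left(R,V \right)} = R V + R V = 2 R V$)
$m{\left(y \right)} = 1$
$\frac{m{\left(\left(-5 + K{\left(-3,0 \right)}\right)^{2} \right)} - 456}{24 + 24} = \frac{1 - 456}{24 + 24} = - \frac{455}{48}$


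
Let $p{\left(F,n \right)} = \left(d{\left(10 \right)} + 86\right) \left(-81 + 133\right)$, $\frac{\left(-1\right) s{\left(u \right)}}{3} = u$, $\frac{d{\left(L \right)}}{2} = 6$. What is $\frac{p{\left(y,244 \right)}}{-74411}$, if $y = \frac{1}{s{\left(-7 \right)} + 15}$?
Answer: $- \frac{5096}{74411} \approx -0.068485$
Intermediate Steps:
$d{\left(L \right)} = 12$ ($d{\left(L \right)} = 2 \cdot 6 = 12$)
$s{\left(u \right)} = - 3 u$
$y = \frac{1}{36}$ ($y = \frac{1}{\left(-3\right) \left(-7\right) + 15} = \frac{1}{21 + 15} = \frac{1}{36} \approx 0.027778$)
$p{\left(F,n \right)} = 5096$ ($p{\left(F,n \right)} = \left(12 + 86\right) \left(-81 + 133\right) = 98 \cdot 52 = 5096$)
$\frac{p{\left(y,244 \right)}}{-74411} = \frac{5096}{-74411} = 5096 \left(- \frac{1}{74411}\right) = - \frac{5096}{74411}$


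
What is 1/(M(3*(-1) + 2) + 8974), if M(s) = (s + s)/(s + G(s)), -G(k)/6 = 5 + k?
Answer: 25/224352 ≈ 0.00011143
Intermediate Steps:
G(k) = -30 - 6*k (G(k) = -6*(5 + k) = -30 - 6*k)
M(s) = 2*s/(-30 - 5*s) (M(s) = (s + s)/(s + (-30 - 6*s)) = (2*s)/(-30 - 5*s) = 2*s/(-30 - 5*s))
1/(M(3*(-1) + 2) + 8974) = 1/(-2*(3*(-1) + 2)/(30 + 5*(3*(-1) + 2)) + 8974) = 1/(-2*(-3 + 2)/(30 + 5*(-3 + 2)) + 8974) = 1/(-2*(-1)/(30 + 5*(-1)) + 8974) = 1/(-2*(-1)/(30 - 5) + 8974) = 1/(-2*(-1)/25 + 8974) = 1/(-2*(-1)*1/25 + 8974) = 1/(2/25 + 8974) = 1/(224352/25) = 25/224352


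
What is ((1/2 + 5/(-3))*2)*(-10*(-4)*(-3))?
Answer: 280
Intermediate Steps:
((1/2 + 5/(-3))*2)*(-10*(-4)*(-3)) = ((1*(1/2) + 5*(-1/3))*2)*(40*(-3)) = ((1/2 - 5/3)*2)*(-120) = -7/6*2*(-120) = -7/3*(-120) = 280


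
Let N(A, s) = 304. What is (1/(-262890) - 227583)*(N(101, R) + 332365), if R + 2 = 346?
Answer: -19903351695440699/262890 ≈ -7.5710e+10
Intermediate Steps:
R = 344 (R = -2 + 346 = 344)
(1/(-262890) - 227583)*(N(101, R) + 332365) = (1/(-262890) - 227583)*(304 + 332365) = (-1/262890 - 227583)*332669 = -59829294871/262890*332669 = -19903351695440699/262890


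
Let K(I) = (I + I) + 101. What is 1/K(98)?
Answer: 1/297 ≈ 0.0033670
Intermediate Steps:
K(I) = 101 + 2*I (K(I) = 2*I + 101 = 101 + 2*I)
1/K(98) = 1/(101 + 2*98) = 1/(101 + 196) = 1/297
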